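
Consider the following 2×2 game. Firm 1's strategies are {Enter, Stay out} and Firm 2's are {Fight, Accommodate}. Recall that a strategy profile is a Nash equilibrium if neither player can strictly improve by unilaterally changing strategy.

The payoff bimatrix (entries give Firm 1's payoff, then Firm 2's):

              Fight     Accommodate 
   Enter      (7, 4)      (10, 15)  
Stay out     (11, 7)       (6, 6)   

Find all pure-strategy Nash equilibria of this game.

(Enter, Fight): Firm 1 prefers Stay out (11 > 7); Firm 2 prefers Accommodate (15 > 4) — not an equilibrium.
(Enter, Accommodate): Firm 1 gets 10 ≥ 6 from Stay out, and Firm 2 gets 15 ≥ 4 from Fight — Nash equilibrium.
(Stay out, Fight): Firm 1 gets 11 ≥ 7 from Enter, and Firm 2 gets 7 ≥ 6 from Accommodate — Nash equilibrium.
(Stay out, Accommodate): Firm 1 prefers Enter (10 > 6); Firm 2 prefers Fight (7 > 6) — not an equilibrium.

(Enter, Accommodate) and (Stay out, Fight)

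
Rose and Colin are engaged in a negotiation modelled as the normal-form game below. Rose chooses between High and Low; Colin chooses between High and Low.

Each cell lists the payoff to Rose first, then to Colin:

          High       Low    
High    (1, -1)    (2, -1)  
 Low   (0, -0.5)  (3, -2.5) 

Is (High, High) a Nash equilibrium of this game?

At (High, High), Rose earns 1; switching to Low would give 0, so Rose has no profitable deviation.
Colin earns -1; switching to Low would give -1, so Colin has no profitable deviation.
Neither player can gain by a unilateral deviation, so this profile is a Nash equilibrium.

Yes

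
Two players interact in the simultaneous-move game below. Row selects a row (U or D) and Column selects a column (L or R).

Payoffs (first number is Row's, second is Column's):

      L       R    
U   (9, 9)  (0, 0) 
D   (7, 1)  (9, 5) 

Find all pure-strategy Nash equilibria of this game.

(U, L) and (D, R)

(U, L): Row gets 9 ≥ 7 from D, and Column gets 9 ≥ 0 from R — Nash equilibrium.
(U, R): Row prefers D (9 > 0); Column prefers L (9 > 0) — not an equilibrium.
(D, L): Row prefers U (9 > 7); Column prefers R (5 > 1) — not an equilibrium.
(D, R): Row gets 9 ≥ 0 from U, and Column gets 5 ≥ 1 from L — Nash equilibrium.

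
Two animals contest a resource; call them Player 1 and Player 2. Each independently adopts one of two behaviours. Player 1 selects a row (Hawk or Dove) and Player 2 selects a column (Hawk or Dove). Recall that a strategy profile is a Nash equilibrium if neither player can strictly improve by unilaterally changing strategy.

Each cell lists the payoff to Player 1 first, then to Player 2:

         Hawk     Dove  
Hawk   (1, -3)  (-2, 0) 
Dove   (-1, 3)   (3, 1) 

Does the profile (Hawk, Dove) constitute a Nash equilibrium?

At (Hawk, Dove), Player 1 earns -2; switching to Dove would give 3, so Player 1 would deviate.
Player 2 earns 0; switching to Hawk would give -3, so Player 2 has no profitable deviation.
Since at least one player can profitably deviate, this is not a Nash equilibrium.

No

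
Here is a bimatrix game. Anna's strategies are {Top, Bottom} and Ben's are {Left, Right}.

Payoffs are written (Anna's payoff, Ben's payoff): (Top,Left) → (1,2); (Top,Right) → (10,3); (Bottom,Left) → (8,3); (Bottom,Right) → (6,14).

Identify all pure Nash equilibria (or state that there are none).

(Top, Left): Anna prefers Bottom (8 > 1); Ben prefers Right (3 > 2) — not an equilibrium.
(Top, Right): Anna gets 10 ≥ 6 from Bottom, and Ben gets 3 ≥ 2 from Left — Nash equilibrium.
(Bottom, Left): Ben prefers Right (14 > 3) — not an equilibrium.
(Bottom, Right): Anna prefers Top (10 > 6) — not an equilibrium.

(Top, Right)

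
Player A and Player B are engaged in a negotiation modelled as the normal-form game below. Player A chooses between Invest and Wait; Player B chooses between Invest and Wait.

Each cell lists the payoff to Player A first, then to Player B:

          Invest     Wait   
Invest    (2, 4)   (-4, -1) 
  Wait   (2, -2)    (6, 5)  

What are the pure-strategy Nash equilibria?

(Invest, Invest) and (Wait, Wait)

(Invest, Invest): Player A gets 2 ≥ 2 from Wait, and Player B gets 4 ≥ -1 from Wait — Nash equilibrium.
(Invest, Wait): Player A prefers Wait (6 > -4); Player B prefers Invest (4 > -1) — not an equilibrium.
(Wait, Invest): Player B prefers Wait (5 > -2) — not an equilibrium.
(Wait, Wait): Player A gets 6 ≥ -4 from Invest, and Player B gets 5 ≥ -2 from Invest — Nash equilibrium.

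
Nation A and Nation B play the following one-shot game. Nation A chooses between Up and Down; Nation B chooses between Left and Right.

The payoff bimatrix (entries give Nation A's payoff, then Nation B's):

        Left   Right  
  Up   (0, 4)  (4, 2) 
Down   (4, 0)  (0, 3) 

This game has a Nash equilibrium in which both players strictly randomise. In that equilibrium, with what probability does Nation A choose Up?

3/5

Let p be the probability that Nation A plays Up. In a completely mixed equilibrium, Nation B must be indifferent between Left and Right.
Nation B's expected payoff from Left is 4p; from Right it is 2p + 3(1−p).
Setting these equal: 4p = −p + 3, so p = 3/5.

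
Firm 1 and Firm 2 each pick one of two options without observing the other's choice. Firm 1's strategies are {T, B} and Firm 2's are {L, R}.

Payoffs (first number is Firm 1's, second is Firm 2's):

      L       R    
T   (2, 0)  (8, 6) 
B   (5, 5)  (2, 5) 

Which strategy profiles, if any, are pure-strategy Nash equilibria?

(T, R) and (B, L)

(T, L): Firm 1 prefers B (5 > 2); Firm 2 prefers R (6 > 0) — not an equilibrium.
(T, R): Firm 1 gets 8 ≥ 2 from B, and Firm 2 gets 6 ≥ 0 from L — Nash equilibrium.
(B, L): Firm 1 gets 5 ≥ 2 from T, and Firm 2 gets 5 ≥ 5 from R — Nash equilibrium.
(B, R): Firm 1 prefers T (8 > 2) — not an equilibrium.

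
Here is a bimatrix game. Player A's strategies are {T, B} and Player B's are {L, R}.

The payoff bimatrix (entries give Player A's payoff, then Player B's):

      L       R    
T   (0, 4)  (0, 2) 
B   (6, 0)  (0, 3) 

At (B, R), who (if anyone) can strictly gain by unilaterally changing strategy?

Neither

Player A at (B, R) earns 0; deviating to T yields 0 — not better.
Player B earns 3; deviating to L yields 0 — not better.
Neither player can strictly improve; the profile is a Nash equilibrium.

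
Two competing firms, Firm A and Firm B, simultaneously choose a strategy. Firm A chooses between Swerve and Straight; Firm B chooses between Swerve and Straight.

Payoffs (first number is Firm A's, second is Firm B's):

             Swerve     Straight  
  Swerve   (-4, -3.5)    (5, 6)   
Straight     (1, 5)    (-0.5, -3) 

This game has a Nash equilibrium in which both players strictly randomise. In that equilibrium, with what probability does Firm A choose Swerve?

Let x be the probability that Firm A plays Swerve. In a completely mixed equilibrium, Firm B must be indifferent between Swerve and Straight.
Firm B's expected payoff from Swerve is −3.5x + 5(1−x); from Straight it is 6x − 3(1−x).
Setting these equal: −8.5x + 5 = 9x − 3, so x = 16/35.

16/35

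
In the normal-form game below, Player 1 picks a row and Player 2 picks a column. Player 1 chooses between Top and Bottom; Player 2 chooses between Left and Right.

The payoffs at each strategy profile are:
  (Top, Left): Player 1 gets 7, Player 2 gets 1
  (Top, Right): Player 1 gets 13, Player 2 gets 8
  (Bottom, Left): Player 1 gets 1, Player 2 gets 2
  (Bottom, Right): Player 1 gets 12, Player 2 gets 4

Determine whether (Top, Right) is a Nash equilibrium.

At (Top, Right), Player 1 earns 13; switching to Bottom would give 12, so Player 1 has no profitable deviation.
Player 2 earns 8; switching to Left would give 1, so Player 2 has no profitable deviation.
Neither player can gain by a unilateral deviation, so this profile is a Nash equilibrium.

Yes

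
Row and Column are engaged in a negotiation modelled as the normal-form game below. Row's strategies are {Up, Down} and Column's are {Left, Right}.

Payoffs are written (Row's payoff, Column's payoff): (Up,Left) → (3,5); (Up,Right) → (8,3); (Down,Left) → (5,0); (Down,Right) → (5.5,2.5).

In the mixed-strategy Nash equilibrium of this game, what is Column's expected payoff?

25/9

First find x, the probability Row plays Up, from Column's indifference between Left and Right: 5x = 3x + 2.5(1−x), giving x = 5/9.
Since Column is indifferent in equilibrium, Column's expected payoff equals the payoff from either column against (5/9, 4/9). Using Left: 5(5/9) = 25/9.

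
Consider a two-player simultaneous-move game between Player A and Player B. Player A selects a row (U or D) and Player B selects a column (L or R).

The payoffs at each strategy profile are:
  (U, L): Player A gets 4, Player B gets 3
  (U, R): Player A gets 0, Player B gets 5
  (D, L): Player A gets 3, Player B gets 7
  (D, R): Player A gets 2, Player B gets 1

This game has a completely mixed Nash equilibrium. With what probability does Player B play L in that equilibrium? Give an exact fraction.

2/3

Let y be the probability that Player B plays L. In a completely mixed equilibrium, Player A must be indifferent between U and D.
Player A's expected payoff from U is 4y; from D it is 3y + 2(1−y).
Setting these equal: 4y = y + 2, so y = 2/3.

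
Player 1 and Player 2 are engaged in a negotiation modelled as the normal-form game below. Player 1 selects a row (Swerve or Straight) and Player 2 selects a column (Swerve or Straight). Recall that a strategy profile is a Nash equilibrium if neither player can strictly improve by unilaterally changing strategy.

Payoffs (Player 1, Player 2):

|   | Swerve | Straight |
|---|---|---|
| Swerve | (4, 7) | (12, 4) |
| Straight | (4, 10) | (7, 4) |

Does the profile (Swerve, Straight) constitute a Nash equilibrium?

At (Swerve, Straight), Player 1 earns 12; switching to Straight would give 7, so Player 1 has no profitable deviation.
Player 2 earns 4; switching to Swerve would give 7, so Player 2 would deviate.
Since at least one player can profitably deviate, this is not a Nash equilibrium.

No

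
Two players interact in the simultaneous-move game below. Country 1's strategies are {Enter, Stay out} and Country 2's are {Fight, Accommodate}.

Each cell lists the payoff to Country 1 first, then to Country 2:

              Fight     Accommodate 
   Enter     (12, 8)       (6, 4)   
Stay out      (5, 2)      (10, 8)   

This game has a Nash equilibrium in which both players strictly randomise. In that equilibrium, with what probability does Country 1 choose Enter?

Let r be the probability that Country 1 plays Enter. In a completely mixed equilibrium, Country 2 must be indifferent between Fight and Accommodate.
Country 2's expected payoff from Fight is 8r + 2(1−r); from Accommodate it is 4r + 8(1−r).
Setting these equal: 6r + 2 = −4r + 8, so r = 3/5.

3/5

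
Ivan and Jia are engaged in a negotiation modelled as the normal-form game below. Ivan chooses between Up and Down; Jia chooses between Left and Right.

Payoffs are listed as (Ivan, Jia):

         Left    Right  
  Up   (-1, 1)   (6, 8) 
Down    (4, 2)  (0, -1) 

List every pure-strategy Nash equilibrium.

(Up, Right) and (Down, Left)

(Up, Left): Ivan prefers Down (4 > -1); Jia prefers Right (8 > 1) — not an equilibrium.
(Up, Right): Ivan gets 6 ≥ 0 from Down, and Jia gets 8 ≥ 1 from Left — Nash equilibrium.
(Down, Left): Ivan gets 4 ≥ -1 from Up, and Jia gets 2 ≥ -1 from Right — Nash equilibrium.
(Down, Right): Ivan prefers Up (6 > 0); Jia prefers Left (2 > -1) — not an equilibrium.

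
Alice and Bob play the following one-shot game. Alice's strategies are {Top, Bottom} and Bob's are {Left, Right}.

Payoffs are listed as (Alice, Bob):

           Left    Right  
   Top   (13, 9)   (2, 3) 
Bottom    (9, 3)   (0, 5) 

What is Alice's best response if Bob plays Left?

Top

Against Left, Alice earns 13 from Top and 9 from Bottom.
So Top is the best response.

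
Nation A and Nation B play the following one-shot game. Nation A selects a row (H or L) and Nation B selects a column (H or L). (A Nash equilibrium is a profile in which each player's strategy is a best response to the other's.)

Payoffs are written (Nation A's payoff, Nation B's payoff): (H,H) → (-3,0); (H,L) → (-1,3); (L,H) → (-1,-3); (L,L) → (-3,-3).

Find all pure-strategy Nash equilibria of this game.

(H, L) and (L, H)

(H, H): Nation A prefers L (-1 > -3); Nation B prefers L (3 > 0) — not an equilibrium.
(H, L): Nation A gets -1 ≥ -3 from L, and Nation B gets 3 ≥ 0 from H — Nash equilibrium.
(L, H): Nation A gets -1 ≥ -3 from H, and Nation B gets -3 ≥ -3 from L — Nash equilibrium.
(L, L): Nation A prefers H (-1 > -3) — not an equilibrium.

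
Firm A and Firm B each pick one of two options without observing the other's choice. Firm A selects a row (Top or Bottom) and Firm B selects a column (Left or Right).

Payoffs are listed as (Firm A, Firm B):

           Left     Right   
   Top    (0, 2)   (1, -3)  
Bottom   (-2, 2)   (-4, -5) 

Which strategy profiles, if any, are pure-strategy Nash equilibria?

(Top, Left): Firm A gets 0 ≥ -2 from Bottom, and Firm B gets 2 ≥ -3 from Right — Nash equilibrium.
(Top, Right): Firm B prefers Left (2 > -3) — not an equilibrium.
(Bottom, Left): Firm A prefers Top (0 > -2) — not an equilibrium.
(Bottom, Right): Firm A prefers Top (1 > -4); Firm B prefers Left (2 > -5) — not an equilibrium.

(Top, Left)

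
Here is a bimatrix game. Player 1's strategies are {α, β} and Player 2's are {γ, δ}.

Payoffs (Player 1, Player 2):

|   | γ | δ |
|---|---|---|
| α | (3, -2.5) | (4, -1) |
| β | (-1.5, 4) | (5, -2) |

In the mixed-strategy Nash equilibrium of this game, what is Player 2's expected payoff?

First find p, the probability Player 1 plays α, from Player 2's indifference between γ and δ: −2.5p + 4(1−p) = −p − 2(1−p), giving p = 4/5.
Since Player 2 is indifferent in equilibrium, Player 2's expected payoff equals the payoff from either column against (4/5, 1/5). Using γ: −2.5(4/5) + 4(1/5) = -6/5.

-6/5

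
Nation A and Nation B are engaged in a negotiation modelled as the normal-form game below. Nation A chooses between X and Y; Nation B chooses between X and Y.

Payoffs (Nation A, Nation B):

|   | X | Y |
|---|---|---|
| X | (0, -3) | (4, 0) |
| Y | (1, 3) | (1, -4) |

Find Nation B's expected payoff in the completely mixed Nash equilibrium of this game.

First find x, the probability Nation A plays X, from Nation B's indifference between X and Y: −3x + 3(1−x) = −4(1−x), giving x = 7/10.
Since Nation B is indifferent in equilibrium, Nation B's expected payoff equals the payoff from either column against (7/10, 3/10). Using X: −3(7/10) + 3(3/10) = -6/5.

-6/5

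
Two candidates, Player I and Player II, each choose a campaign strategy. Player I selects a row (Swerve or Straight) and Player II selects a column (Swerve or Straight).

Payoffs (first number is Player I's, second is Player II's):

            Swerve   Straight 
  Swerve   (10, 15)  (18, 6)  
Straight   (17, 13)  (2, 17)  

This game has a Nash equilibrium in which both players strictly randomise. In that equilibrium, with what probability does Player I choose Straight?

Let r be the probability that Player I plays Swerve. In a completely mixed equilibrium, Player II must be indifferent between Swerve and Straight.
Player II's expected payoff from Swerve is 15r + 13(1−r); from Straight it is 6r + 17(1−r).
Setting these equal: 2r + 13 = −11r + 17, so r = 4/13.
Therefore Player I plays Straight with probability 1 − 4/13 = 9/13.

9/13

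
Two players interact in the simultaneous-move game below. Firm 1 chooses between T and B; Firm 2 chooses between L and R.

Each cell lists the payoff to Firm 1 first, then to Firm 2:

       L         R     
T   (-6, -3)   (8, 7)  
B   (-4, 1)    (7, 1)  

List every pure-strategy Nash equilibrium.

(T, R) and (B, L)

(T, L): Firm 1 prefers B (-4 > -6); Firm 2 prefers R (7 > -3) — not an equilibrium.
(T, R): Firm 1 gets 8 ≥ 7 from B, and Firm 2 gets 7 ≥ -3 from L — Nash equilibrium.
(B, L): Firm 1 gets -4 ≥ -6 from T, and Firm 2 gets 1 ≥ 1 from R — Nash equilibrium.
(B, R): Firm 1 prefers T (8 > 7) — not an equilibrium.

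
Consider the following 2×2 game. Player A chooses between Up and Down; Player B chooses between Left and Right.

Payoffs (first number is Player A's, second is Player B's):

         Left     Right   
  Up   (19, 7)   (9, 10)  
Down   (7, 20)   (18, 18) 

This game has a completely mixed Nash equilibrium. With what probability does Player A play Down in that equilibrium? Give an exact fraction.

Let r be the probability that Player A plays Up. In a completely mixed equilibrium, Player B must be indifferent between Left and Right.
Player B's expected payoff from Left is 7r + 20(1−r); from Right it is 10r + 18(1−r).
Setting these equal: −13r + 20 = −8r + 18, so r = 2/5.
Therefore Player A plays Down with probability 1 − 2/5 = 3/5.

3/5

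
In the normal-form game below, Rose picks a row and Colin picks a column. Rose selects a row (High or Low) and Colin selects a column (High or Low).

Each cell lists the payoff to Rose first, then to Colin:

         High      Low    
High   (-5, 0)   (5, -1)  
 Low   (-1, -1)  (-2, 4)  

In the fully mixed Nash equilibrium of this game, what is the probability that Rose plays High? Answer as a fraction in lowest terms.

5/6

Let r be the probability that Rose plays High. In a completely mixed equilibrium, Colin must be indifferent between High and Low.
Colin's expected payoff from High is −(1−r); from Low it is −r + 4(1−r).
Setting these equal: r − 1 = −5r + 4, so r = 5/6.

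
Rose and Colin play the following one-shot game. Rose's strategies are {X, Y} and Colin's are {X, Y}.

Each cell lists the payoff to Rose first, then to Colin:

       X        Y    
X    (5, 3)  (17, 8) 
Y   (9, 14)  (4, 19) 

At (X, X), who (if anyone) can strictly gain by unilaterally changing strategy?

Both

Rose at (X, X) earns 5; deviating to Y yields 9 — a strict improvement.
Colin earns 3; deviating to Y yields 8 — a strict improvement.
Both Rose and Colin have strictly profitable deviations.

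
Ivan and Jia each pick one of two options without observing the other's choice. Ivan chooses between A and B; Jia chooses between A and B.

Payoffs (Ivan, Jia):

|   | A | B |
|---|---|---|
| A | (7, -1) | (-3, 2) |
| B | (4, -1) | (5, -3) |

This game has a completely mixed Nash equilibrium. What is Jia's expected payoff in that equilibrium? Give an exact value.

-1

First find x, the probability Ivan plays A, from Jia's indifference between A and B: −x − (1−x) = 2x − 3(1−x), giving x = 2/5.
Since Jia is indifferent in equilibrium, Jia's expected payoff equals the payoff from either column against (2/5, 3/5). Using A: −(2/5) − (3/5) = -1.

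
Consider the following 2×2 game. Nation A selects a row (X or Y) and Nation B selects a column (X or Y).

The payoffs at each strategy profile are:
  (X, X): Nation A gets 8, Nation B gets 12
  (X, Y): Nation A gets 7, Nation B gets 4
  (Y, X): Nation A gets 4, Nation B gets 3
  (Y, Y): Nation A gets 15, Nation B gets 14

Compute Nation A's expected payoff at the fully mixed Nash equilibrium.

23/3

First find q, the probability Nation B plays X, from Nation A's indifference between X and Y: 8q + 7(1−q) = 4q + 15(1−q), giving q = 2/3.
Since Nation A is indifferent in equilibrium, Nation A's expected payoff equals the payoff from either row against (2/3, 1/3). Using X: 8(2/3) + 7(1/3) = 23/3.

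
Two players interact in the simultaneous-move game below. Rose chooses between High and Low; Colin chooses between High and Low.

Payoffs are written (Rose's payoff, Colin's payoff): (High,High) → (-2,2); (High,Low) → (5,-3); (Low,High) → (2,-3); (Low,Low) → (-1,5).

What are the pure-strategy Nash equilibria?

none

(High, High): Rose prefers Low (2 > -2) — not an equilibrium.
(High, Low): Colin prefers High (2 > -3) — not an equilibrium.
(Low, High): Colin prefers Low (5 > -3) — not an equilibrium.
(Low, Low): Rose prefers High (5 > -1) — not an equilibrium.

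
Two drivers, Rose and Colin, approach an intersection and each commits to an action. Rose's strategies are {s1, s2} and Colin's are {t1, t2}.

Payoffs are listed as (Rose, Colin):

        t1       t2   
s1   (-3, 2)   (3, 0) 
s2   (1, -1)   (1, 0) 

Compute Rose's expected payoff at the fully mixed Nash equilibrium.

First find y, the probability Colin plays t1, from Rose's indifference between s1 and s2: −3y + 3(1−y) = y + (1−y), giving y = 1/3.
Since Rose is indifferent in equilibrium, Rose's expected payoff equals the payoff from either row against (1/3, 2/3). Using s1: −3(1/3) + 3(2/3) = 1.

1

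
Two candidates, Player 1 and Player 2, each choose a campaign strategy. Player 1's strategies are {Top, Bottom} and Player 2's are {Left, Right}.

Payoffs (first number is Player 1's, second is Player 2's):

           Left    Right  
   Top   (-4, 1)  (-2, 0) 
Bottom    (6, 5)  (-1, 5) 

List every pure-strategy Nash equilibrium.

(Top, Left): Player 1 prefers Bottom (6 > -4) — not an equilibrium.
(Top, Right): Player 1 prefers Bottom (-1 > -2); Player 2 prefers Left (1 > 0) — not an equilibrium.
(Bottom, Left): Player 1 gets 6 ≥ -4 from Top, and Player 2 gets 5 ≥ 5 from Right — Nash equilibrium.
(Bottom, Right): Player 1 gets -1 ≥ -2 from Top, and Player 2 gets 5 ≥ 5 from Left — Nash equilibrium.

(Bottom, Left) and (Bottom, Right)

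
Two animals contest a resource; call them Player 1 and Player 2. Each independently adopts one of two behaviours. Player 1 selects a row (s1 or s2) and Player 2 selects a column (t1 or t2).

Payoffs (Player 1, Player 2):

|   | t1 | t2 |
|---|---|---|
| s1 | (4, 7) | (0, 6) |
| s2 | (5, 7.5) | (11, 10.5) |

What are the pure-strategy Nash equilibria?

(s2, t2)

(s1, t1): Player 1 prefers s2 (5 > 4) — not an equilibrium.
(s1, t2): Player 1 prefers s2 (11 > 0); Player 2 prefers t1 (7 > 6) — not an equilibrium.
(s2, t1): Player 2 prefers t2 (10.5 > 7.5) — not an equilibrium.
(s2, t2): Player 1 gets 11 ≥ 0 from s1, and Player 2 gets 10.5 ≥ 7.5 from t1 — Nash equilibrium.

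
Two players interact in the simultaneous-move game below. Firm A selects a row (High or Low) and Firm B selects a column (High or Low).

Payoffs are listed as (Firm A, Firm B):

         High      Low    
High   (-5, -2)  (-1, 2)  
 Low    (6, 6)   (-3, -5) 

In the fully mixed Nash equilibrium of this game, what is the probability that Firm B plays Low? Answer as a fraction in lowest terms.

Let y be the probability that Firm B plays High. In a completely mixed equilibrium, Firm A must be indifferent between High and Low.
Firm A's expected payoff from High is −5y − (1−y); from Low it is 6y − 3(1−y).
Setting these equal: −4y − 1 = 9y − 3, so y = 2/13.
Therefore Firm B plays Low with probability 1 − 2/13 = 11/13.

11/13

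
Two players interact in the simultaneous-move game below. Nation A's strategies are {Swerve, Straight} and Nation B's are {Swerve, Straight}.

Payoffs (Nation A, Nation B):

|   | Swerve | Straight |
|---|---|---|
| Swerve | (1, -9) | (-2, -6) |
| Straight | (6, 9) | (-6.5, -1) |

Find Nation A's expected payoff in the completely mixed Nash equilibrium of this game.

First find q, the probability Nation B plays Swerve, from Nation A's indifference between Swerve and Straight: q − 2(1−q) = 6q − 6.5(1−q), giving q = 9/19.
Since Nation A is indifferent in equilibrium, Nation A's expected payoff equals the payoff from either row against (9/19, 10/19). Using Swerve: (9/19) − 2(10/19) = -11/19.

-11/19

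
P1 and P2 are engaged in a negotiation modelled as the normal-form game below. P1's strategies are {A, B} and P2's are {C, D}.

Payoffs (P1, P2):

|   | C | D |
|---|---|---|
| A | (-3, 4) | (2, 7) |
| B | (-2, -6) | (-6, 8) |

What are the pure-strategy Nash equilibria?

(A, C): P1 prefers B (-2 > -3); P2 prefers D (7 > 4) — not an equilibrium.
(A, D): P1 gets 2 ≥ -6 from B, and P2 gets 7 ≥ 4 from C — Nash equilibrium.
(B, C): P2 prefers D (8 > -6) — not an equilibrium.
(B, D): P1 prefers A (2 > -6) — not an equilibrium.

(A, D)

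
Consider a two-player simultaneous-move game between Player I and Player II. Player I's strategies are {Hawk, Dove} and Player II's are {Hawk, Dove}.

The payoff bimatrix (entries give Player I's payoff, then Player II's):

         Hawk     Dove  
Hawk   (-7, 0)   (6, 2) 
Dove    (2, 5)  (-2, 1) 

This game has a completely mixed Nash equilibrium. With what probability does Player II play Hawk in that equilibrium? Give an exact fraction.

8/17

Let q be the probability that Player II plays Hawk. In a completely mixed equilibrium, Player I must be indifferent between Hawk and Dove.
Player I's expected payoff from Hawk is −7q + 6(1−q); from Dove it is 2q − 2(1−q).
Setting these equal: −13q + 6 = 4q − 2, so q = 8/17.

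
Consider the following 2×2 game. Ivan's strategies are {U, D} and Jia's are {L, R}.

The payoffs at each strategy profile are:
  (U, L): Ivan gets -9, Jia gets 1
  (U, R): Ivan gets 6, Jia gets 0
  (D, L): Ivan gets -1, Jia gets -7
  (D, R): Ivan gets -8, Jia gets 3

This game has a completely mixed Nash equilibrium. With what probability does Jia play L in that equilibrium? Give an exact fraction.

7/11

Let y be the probability that Jia plays L. In a completely mixed equilibrium, Ivan must be indifferent between U and D.
Ivan's expected payoff from U is −9y + 6(1−y); from D it is −y − 8(1−y).
Setting these equal: −15y + 6 = 7y − 8, so y = 7/11.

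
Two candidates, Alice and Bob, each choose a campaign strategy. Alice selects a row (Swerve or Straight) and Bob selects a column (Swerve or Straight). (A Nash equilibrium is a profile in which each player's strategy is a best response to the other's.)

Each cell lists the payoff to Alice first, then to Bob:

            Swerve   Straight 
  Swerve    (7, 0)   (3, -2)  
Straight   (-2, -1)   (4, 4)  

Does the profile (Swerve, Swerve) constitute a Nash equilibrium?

At (Swerve, Swerve), Alice earns 7; switching to Straight would give -2, so Alice has no profitable deviation.
Bob earns 0; switching to Straight would give -2, so Bob has no profitable deviation.
Neither player can gain by a unilateral deviation, so this profile is a Nash equilibrium.

Yes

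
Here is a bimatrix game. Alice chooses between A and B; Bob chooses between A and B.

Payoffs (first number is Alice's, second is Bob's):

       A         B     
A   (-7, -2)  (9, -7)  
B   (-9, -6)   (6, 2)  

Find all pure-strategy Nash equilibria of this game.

(A, A): Alice gets -7 ≥ -9 from B, and Bob gets -2 ≥ -7 from B — Nash equilibrium.
(A, B): Bob prefers A (-2 > -7) — not an equilibrium.
(B, A): Alice prefers A (-7 > -9); Bob prefers B (2 > -6) — not an equilibrium.
(B, B): Alice prefers A (9 > 6) — not an equilibrium.

(A, A)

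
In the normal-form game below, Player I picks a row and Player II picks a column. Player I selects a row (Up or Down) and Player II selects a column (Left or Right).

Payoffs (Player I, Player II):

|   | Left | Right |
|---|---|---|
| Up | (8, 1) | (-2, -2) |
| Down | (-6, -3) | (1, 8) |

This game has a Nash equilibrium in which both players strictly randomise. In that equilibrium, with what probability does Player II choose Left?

3/17

Let q be the probability that Player II plays Left. In a completely mixed equilibrium, Player I must be indifferent between Up and Down.
Player I's expected payoff from Up is 8q − 2(1−q); from Down it is −6q + (1−q).
Setting these equal: 10q − 2 = −7q + 1, so q = 3/17.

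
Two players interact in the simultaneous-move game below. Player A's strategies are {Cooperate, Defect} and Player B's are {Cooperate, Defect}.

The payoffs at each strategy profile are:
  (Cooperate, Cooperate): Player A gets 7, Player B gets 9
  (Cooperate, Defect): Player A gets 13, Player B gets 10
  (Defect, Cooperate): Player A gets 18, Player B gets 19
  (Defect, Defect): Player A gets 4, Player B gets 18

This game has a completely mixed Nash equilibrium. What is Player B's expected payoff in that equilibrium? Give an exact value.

First find x, the probability Player A plays Cooperate, from Player B's indifference between Cooperate and Defect: 9x + 19(1−x) = 10x + 18(1−x), giving x = 1/2.
Since Player B is indifferent in equilibrium, Player B's expected payoff equals the payoff from either column against (1/2, 1/2). Using Cooperate: 9(1/2) + 19(1/2) = 14.

14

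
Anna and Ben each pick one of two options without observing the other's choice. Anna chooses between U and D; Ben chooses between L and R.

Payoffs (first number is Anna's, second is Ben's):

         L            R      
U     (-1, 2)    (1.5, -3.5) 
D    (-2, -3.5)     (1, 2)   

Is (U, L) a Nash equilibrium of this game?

At (U, L), Anna earns -1; switching to D would give -2, so Anna has no profitable deviation.
Ben earns 2; switching to R would give -3.5, so Ben has no profitable deviation.
Neither player can gain by a unilateral deviation, so this profile is a Nash equilibrium.

Yes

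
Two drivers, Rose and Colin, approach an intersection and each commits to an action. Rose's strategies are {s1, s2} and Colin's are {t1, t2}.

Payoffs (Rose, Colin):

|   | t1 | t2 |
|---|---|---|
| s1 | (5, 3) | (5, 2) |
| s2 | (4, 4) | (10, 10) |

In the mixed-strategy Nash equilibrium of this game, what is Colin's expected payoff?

First find x, the probability Rose plays s1, from Colin's indifference between t1 and t2: 3x + 4(1−x) = 2x + 10(1−x), giving x = 6/7.
Since Colin is indifferent in equilibrium, Colin's expected payoff equals the payoff from either column against (6/7, 1/7). Using t1: 3(6/7) + 4(1/7) = 22/7.

22/7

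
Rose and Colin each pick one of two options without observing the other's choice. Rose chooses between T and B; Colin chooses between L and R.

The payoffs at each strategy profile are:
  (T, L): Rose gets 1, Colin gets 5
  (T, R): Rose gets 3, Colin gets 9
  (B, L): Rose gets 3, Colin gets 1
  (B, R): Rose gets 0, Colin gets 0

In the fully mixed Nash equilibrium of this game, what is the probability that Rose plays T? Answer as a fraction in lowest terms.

1/5

Let x be the probability that Rose plays T. In a completely mixed equilibrium, Colin must be indifferent between L and R.
Colin's expected payoff from L is 5x + (1−x); from R it is 9x.
Setting these equal: 4x + 1 = 9x, so x = 1/5.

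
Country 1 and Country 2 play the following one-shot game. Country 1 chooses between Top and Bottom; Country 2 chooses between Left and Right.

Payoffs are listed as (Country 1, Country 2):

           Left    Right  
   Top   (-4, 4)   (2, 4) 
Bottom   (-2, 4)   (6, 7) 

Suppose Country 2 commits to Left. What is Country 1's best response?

Bottom

Against Left, Country 1 earns -4 from Top and -2 from Bottom.
So Bottom is the best response.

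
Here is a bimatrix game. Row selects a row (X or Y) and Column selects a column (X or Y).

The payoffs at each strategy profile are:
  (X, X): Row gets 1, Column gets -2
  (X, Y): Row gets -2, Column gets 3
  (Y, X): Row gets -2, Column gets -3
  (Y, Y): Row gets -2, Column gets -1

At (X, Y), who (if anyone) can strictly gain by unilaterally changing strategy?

Neither

Row at (X, Y) earns -2; deviating to Y yields -2 — not better.
Column earns 3; deviating to X yields -2 — not better.
Neither player can strictly improve; the profile is a Nash equilibrium.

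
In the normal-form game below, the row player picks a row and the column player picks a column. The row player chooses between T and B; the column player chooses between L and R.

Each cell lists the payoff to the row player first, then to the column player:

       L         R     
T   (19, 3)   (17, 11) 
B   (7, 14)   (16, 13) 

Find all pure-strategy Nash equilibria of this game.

(T, L): the column player prefers R (11 > 3) — not an equilibrium.
(T, R): the row player gets 17 ≥ 16 from B, and the column player gets 11 ≥ 3 from L — Nash equilibrium.
(B, L): the row player prefers T (19 > 7) — not an equilibrium.
(B, R): the row player prefers T (17 > 16); the column player prefers L (14 > 13) — not an equilibrium.

(T, R)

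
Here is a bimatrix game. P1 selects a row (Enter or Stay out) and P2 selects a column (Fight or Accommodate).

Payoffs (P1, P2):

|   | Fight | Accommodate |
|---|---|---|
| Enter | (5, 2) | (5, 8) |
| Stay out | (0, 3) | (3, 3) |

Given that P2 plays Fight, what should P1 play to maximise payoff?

Against Fight, P1 earns 5 from Enter and 0 from Stay out.
So Enter is the best response.

Enter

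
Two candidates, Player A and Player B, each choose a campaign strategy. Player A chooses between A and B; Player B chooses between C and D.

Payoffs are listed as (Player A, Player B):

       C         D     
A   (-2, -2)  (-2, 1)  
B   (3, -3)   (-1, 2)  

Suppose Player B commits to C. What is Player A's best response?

Against C, Player A earns -2 from A and 3 from B.
So B is the best response.

B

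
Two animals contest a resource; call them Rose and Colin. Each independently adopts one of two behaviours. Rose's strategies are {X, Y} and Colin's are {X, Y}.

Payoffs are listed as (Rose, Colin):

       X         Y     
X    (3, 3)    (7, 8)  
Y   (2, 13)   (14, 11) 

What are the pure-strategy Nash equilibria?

(X, X): Colin prefers Y (8 > 3) — not an equilibrium.
(X, Y): Rose prefers Y (14 > 7) — not an equilibrium.
(Y, X): Rose prefers X (3 > 2) — not an equilibrium.
(Y, Y): Colin prefers X (13 > 11) — not an equilibrium.

none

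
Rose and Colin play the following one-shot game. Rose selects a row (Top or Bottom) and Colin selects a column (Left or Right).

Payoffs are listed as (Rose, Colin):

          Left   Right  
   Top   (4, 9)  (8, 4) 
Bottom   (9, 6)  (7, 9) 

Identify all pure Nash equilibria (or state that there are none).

(Top, Left): Rose prefers Bottom (9 > 4) — not an equilibrium.
(Top, Right): Colin prefers Left (9 > 4) — not an equilibrium.
(Bottom, Left): Colin prefers Right (9 > 6) — not an equilibrium.
(Bottom, Right): Rose prefers Top (8 > 7) — not an equilibrium.

none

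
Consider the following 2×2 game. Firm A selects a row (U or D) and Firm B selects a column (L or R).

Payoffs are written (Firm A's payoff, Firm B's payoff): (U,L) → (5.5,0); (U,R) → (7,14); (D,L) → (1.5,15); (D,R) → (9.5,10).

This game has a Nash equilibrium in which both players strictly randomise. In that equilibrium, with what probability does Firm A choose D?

14/19

Let x be the probability that Firm A plays U. In a completely mixed equilibrium, Firm B must be indifferent between L and R.
Firm B's expected payoff from L is 15(1−x); from R it is 14x + 10(1−x).
Setting these equal: −15x + 15 = 4x + 10, so x = 5/19.
Therefore Firm A plays D with probability 1 − 5/19 = 14/19.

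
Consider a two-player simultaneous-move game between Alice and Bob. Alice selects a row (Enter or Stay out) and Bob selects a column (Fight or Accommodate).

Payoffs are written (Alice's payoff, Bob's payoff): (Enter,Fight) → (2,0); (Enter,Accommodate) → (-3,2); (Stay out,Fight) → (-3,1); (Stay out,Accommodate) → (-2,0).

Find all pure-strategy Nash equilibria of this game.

(Enter, Fight): Bob prefers Accommodate (2 > 0) — not an equilibrium.
(Enter, Accommodate): Alice prefers Stay out (-2 > -3) — not an equilibrium.
(Stay out, Fight): Alice prefers Enter (2 > -3) — not an equilibrium.
(Stay out, Accommodate): Bob prefers Fight (1 > 0) — not an equilibrium.

none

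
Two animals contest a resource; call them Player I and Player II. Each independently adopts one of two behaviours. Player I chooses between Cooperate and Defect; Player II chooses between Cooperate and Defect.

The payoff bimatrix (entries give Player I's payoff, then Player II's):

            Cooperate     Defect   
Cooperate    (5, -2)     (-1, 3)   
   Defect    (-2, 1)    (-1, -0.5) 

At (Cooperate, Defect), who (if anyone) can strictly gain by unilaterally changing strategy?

Player I at (Cooperate, Defect) earns -1; deviating to Defect yields -1 — not better.
Player II earns 3; deviating to Cooperate yields -2 — not better.
Neither player can strictly improve; the profile is a Nash equilibrium.

Neither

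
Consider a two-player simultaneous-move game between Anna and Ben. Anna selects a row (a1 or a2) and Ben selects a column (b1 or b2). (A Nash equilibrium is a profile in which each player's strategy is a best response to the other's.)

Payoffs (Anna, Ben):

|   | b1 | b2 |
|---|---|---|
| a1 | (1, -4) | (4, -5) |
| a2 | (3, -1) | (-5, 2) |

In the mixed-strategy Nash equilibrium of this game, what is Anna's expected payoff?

17/11

First find q, the probability Ben plays b1, from Anna's indifference between a1 and a2: q + 4(1−q) = 3q − 5(1−q), giving q = 9/11.
Since Anna is indifferent in equilibrium, Anna's expected payoff equals the payoff from either row against (9/11, 2/11). Using a1: (9/11) + 4(2/11) = 17/11.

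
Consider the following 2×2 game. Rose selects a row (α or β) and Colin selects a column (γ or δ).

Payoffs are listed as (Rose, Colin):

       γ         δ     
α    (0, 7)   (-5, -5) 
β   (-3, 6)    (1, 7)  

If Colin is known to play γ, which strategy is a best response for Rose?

Against γ, Rose earns 0 from α and -3 from β.
So α is the best response.

α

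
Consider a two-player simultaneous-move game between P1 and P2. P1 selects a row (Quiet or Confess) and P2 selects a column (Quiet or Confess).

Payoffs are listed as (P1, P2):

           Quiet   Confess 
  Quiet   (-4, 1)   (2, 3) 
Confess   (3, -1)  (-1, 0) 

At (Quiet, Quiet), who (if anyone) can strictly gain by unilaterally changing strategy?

Both

P1 at (Quiet, Quiet) earns -4; deviating to Confess yields 3 — a strict improvement.
P2 earns 1; deviating to Confess yields 3 — a strict improvement.
Both P1 and P2 have strictly profitable deviations.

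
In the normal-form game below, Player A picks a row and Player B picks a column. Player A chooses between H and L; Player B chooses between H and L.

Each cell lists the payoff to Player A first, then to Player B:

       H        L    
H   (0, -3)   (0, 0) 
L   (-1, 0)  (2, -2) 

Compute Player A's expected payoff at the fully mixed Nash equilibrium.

0

First find q, the probability Player B plays H, from Player A's indifference between H and L: 0 = −q + 2(1−q), giving q = 2/3.
Since Player A is indifferent in equilibrium, Player A's expected payoff equals the payoff from either row against (2/3, 1/3). Using H: 0 = 0.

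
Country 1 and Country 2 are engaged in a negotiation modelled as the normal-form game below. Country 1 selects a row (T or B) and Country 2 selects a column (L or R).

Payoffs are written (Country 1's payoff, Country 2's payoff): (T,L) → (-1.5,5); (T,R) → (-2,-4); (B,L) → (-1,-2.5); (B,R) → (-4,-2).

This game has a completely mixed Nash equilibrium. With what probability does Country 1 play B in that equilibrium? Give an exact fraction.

18/19

Let r be the probability that Country 1 plays T. In a completely mixed equilibrium, Country 2 must be indifferent between L and R.
Country 2's expected payoff from L is 5r − 2.5(1−r); from R it is −4r − 2(1−r).
Setting these equal: 7.5r − 2.5 = −2r − 2, so r = 1/19.
Therefore Country 1 plays B with probability 1 − 1/19 = 18/19.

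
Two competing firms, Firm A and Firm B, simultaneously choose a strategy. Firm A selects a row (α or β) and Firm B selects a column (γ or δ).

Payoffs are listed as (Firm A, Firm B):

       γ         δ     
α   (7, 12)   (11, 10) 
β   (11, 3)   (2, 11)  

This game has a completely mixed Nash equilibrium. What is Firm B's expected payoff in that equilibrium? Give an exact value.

First find p, the probability Firm A plays α, from Firm B's indifference between γ and δ: 12p + 3(1−p) = 10p + 11(1−p), giving p = 4/5.
Since Firm B is indifferent in equilibrium, Firm B's expected payoff equals the payoff from either column against (4/5, 1/5). Using γ: 12(4/5) + 3(1/5) = 51/5.

51/5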